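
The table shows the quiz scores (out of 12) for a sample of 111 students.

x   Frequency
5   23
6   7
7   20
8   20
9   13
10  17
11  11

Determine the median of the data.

Cumulative frequencies: 23, 30, 50, 70, 83, 100, 111
n = 111, so the median is the value in position (n+1)/2 = 56.
Position 56 falls at value 8.

8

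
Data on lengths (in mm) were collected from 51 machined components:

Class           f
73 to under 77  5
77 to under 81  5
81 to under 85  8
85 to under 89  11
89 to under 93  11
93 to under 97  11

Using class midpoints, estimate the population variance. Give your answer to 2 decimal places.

Midpoints: 75, 79, 83, 87, 91, 95
n = 51, Σfm = 4437, mean = 87.0000
Σfm² = 388067
Σf(m − x̄)² = Σfm² − (Σfm)²/n = 388067 − 4437²/51 = 2048.0000
Population variance = 2048.0000 / 51 = 40.1569

40.16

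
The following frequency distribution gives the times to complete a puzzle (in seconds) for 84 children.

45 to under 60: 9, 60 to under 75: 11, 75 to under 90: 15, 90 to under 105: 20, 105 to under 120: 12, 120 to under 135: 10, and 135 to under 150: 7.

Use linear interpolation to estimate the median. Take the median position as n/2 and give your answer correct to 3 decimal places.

95.250

Cumulative frequencies: 9, 20, 35, 55, 67, 77, 84
n = 84; position = n/2 = 42.
This falls in the class 90 to under 105: L = 90, F = 35, f = 20, h = 15.
Median ≈ 90 + ((42 − 35) / 20) × 15 = 95.2500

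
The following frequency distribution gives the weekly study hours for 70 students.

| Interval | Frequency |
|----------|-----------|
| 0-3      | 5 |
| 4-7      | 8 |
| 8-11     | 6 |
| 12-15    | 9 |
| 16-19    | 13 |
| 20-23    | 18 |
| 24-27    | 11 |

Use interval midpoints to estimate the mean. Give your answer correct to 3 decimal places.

16.071

Midpoints: 1.5, 5.5, 9.5, 13.5, 17.5, 21.5, 25.5
Σfm = 5×1.5 + 8×5.5 + 6×9.5 + 9×13.5 + 13×17.5 + 18×21.5 + 11×25.5 = 1125
n = Σf = 70
Mean = 1125 / 70 = 16.0714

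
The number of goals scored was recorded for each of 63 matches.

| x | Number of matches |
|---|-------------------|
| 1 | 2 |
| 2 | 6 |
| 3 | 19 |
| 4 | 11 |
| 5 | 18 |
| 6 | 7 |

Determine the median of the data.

4

Cumulative frequencies: 2, 8, 27, 38, 56, 63
n = 63, so the median is the value in position (n+1)/2 = 32.
Position 32 falls at value 4.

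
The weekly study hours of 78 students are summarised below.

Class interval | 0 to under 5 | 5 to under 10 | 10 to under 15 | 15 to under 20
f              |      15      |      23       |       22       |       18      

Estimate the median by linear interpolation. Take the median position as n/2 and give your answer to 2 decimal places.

Cumulative frequencies: 15, 38, 60, 78
n = 78; position = n/2 = 39.
This falls in the class 10 to under 15: L = 10, F = 38, f = 22, h = 5.
Median ≈ 10 + ((39 − 38) / 22) × 5 = 10.2273

10.23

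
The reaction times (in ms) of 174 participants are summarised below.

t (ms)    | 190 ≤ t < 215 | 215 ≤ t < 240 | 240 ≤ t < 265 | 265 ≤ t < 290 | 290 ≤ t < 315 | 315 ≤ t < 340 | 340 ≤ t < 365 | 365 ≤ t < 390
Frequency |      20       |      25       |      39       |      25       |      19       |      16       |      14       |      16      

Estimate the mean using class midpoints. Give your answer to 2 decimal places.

Midpoints: 202.5, 227.5, 252.5, 277.5, 302.5, 327.5, 352.5, 377.5
Σfm = 20×202.5 + 25×227.5 + 39×252.5 + 25×277.5 + 19×302.5 + 16×327.5 + 14×352.5 + 16×377.5 = 48485
n = Σf = 174
Mean = 48485 / 174 = 278.6494

278.65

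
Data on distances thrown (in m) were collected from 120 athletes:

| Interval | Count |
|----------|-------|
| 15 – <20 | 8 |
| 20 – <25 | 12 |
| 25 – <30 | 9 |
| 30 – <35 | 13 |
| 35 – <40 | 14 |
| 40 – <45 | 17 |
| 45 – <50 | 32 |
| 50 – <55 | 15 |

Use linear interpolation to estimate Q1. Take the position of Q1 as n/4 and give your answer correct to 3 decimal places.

30.385

Cumulative frequencies: 8, 20, 29, 42, 56, 73, 105, 120
n = 120; position = n/4 = 30.
This falls in the class 30 – <35: L = 30, F = 29, f = 13, h = 5.
Lower quartile ≈ 30 + ((30 − 29) / 13) × 5 = 30.3846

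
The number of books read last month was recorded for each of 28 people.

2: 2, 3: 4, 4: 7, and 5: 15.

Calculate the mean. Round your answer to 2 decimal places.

Values: 2, 3, 4, 5
Σfx = 2×2 + 4×3 + 7×4 + 15×5 = 119
n = Σf = 28
Mean = 119 / 28 = 4.2500

4.25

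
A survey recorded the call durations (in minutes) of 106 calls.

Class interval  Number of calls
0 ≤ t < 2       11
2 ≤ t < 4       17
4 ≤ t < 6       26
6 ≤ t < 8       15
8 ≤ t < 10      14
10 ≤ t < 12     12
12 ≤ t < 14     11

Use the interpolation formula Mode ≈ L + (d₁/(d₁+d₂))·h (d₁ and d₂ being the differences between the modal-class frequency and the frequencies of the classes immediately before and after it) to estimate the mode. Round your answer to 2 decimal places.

4.90

Modal class: 4 ≤ t < 6 (highest frequency 26).
d₁ = 26 − 17 = 9, d₂ = 26 − 15 = 11
Mode ≈ 4 + (9/(9+11)) × 2 = 4 + 0.9000 = 4.9000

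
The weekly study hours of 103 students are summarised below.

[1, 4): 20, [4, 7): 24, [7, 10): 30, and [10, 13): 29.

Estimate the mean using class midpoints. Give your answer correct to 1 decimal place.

Midpoints: 2.5, 5.5, 8.5, 11.5
Σfm = 20×2.5 + 24×5.5 + 30×8.5 + 29×11.5 = 770.5
n = Σf = 103
Mean = 770.5 / 103 = 7.4806

7.5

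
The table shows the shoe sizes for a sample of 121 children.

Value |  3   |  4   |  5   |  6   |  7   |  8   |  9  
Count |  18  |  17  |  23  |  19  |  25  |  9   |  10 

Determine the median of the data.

6

Cumulative frequencies: 18, 35, 58, 77, 102, 111, 121
n = 121, so the median is the value in position (n+1)/2 = 61.
Position 61 falls at value 6.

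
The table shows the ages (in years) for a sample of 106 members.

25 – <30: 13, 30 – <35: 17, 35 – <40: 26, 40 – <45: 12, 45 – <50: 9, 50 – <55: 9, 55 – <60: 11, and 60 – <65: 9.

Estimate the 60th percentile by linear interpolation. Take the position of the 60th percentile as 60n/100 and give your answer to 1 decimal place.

Cumulative frequencies: 13, 30, 56, 68, 77, 86, 97, 106
n = 106; position = 60n/100 = 63.6.
This falls in the class 40 – <45: L = 40, F = 56, f = 12, h = 5.
60th percentile ≈ 40 + ((63.6 − 56) / 12) × 5 = 43.1667

43.2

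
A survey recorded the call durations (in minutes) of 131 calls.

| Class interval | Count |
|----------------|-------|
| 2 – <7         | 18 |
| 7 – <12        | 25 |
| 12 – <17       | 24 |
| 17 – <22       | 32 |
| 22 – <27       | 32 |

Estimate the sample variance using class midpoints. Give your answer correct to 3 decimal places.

47.625

Midpoints: 4.5, 9.5, 14.5, 19.5, 24.5
n = 131, Σfm = 2074.5, mean = 15.8359
Σfm² = 39042.75
Σf(m − x̄)² = Σfm² − (Σfm)²/n = 39042.75 − 2074.5²/131 = 6191.2214
Sample variance = 6191.2214 / 130 = 47.6248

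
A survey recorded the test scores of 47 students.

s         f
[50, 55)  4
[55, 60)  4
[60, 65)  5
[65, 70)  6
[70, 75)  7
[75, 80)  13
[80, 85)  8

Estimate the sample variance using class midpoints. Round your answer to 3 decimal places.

Midpoints: 52.5, 57.5, 62.5, 67.5, 72.5, 77.5, 82.5
n = 47, Σfm = 3332.5, mean = 70.9043
Σfm² = 240443.75
Σf(m − x̄)² = Σfm² − (Σfm)²/n = 240443.75 − 3332.5²/47 = 4155.3191
Sample variance = 4155.3191 / 46 = 90.3330

90.333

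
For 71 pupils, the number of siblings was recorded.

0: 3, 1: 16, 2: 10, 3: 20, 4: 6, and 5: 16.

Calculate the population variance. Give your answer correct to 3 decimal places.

Values: 0, 1, 2, 3, 4, 5
n = 71, Σfx = 200, mean = 2.8169
Σfx² = 732
Σf(x − x̄)² = Σfx² − (Σfx)²/n = 732 − 200²/71 = 168.6197
Population variance = 168.6197 / 71 = 2.3749

2.375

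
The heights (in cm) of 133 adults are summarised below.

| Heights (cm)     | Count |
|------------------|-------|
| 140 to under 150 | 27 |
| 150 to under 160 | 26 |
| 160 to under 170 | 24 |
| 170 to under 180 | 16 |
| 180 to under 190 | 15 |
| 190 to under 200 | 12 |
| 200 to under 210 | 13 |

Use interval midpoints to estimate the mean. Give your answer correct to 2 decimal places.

Midpoints: 145, 155, 165, 175, 185, 195, 205
Σfm = 27×145 + 26×155 + 24×165 + 16×175 + 15×185 + 12×195 + 13×205 = 22485
n = Σf = 133
Mean = 22485 / 133 = 169.0602

169.06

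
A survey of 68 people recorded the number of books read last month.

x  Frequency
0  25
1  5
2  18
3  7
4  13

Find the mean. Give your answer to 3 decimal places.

Values: 0, 1, 2, 3, 4
Σfx = 25×0 + 5×1 + 18×2 + 7×3 + 13×4 = 114
n = Σf = 68
Mean = 114 / 68 = 1.6765

1.676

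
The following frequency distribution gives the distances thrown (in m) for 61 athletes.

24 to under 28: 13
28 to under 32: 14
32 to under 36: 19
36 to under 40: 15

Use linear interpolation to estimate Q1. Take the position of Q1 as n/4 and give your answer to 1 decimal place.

Cumulative frequencies: 13, 27, 46, 61
n = 61; position = n/4 = 15.25.
This falls in the class 28 to under 32: L = 28, F = 13, f = 14, h = 4.
Lower quartile ≈ 28 + ((15.25 − 13) / 14) × 4 = 28.6429

28.6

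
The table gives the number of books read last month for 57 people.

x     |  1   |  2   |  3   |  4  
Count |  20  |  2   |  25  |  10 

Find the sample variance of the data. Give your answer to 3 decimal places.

Values: 1, 2, 3, 4
n = 57, Σfx = 139, mean = 2.4386
Σfx² = 413
Σf(x − x̄)² = Σfx² − (Σfx)²/n = 413 − 139²/57 = 74.0351
Sample variance = 74.0351 / 56 = 1.3221

1.322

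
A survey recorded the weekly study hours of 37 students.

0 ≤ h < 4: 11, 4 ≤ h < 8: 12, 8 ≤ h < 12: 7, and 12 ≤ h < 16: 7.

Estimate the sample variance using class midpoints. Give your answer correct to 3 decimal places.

Midpoints: 2, 6, 10, 14
n = 37, Σfm = 262, mean = 7.0811
Σfm² = 2548
Σf(m − x̄)² = Σfm² − (Σfm)²/n = 2548 − 262²/37 = 692.7568
Sample variance = 692.7568 / 36 = 19.2432

19.243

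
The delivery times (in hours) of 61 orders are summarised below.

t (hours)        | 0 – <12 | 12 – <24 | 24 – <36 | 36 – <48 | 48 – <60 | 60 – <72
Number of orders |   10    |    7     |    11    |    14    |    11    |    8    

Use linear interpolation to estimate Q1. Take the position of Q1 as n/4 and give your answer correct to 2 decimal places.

Cumulative frequencies: 10, 17, 28, 42, 53, 61
n = 61; position = n/4 = 15.25.
This falls in the class 12 – <24: L = 12, F = 10, f = 7, h = 12.
Lower quartile ≈ 12 + ((15.25 − 10) / 7) × 12 = 21.0000

21.00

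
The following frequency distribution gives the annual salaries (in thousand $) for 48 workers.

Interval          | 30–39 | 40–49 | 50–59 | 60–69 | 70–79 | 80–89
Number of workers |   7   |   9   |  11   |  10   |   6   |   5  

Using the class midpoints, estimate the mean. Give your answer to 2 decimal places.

57.42

Midpoints: 34.5, 44.5, 54.5, 64.5, 74.5, 84.5
Σfm = 7×34.5 + 9×44.5 + 11×54.5 + 10×64.5 + 6×74.5 + 5×84.5 = 2756
n = Σf = 48
Mean = 2756 / 48 = 57.4167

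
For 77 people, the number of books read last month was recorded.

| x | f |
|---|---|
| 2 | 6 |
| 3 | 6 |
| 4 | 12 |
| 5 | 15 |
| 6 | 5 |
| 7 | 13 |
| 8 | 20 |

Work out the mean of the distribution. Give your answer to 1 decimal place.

Values: 2, 3, 4, 5, 6, 7, 8
Σfx = 6×2 + 6×3 + 12×4 + 15×5 + 5×6 + 13×7 + 20×8 = 434
n = Σf = 77
Mean = 434 / 77 = 5.6364

5.6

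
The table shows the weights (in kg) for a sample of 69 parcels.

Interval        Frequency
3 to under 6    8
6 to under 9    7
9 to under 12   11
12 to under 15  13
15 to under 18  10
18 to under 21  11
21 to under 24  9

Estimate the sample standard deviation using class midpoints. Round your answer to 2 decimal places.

Midpoints: 4.5, 7.5, 10.5, 13.5, 16.5, 19.5, 22.5
n = 69, Σfm = 961.5, mean = 13.9348
Σfm² = 15599.25
Σf(m − x̄)² = Σfm² − (Σfm)²/n = 15599.25 − 961.5²/69 = 2200.9565
Sample variance = 2200.9565 / 68 = 32.3670
Standard deviation = √32.3670 = 5.6892

5.69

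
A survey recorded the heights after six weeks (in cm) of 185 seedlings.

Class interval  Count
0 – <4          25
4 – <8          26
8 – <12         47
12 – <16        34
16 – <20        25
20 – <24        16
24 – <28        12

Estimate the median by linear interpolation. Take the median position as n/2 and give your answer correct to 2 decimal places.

11.53

Cumulative frequencies: 25, 51, 98, 132, 157, 173, 185
n = 185; position = n/2 = 92.5.
This falls in the class 8 – <12: L = 8, F = 51, f = 47, h = 4.
Median ≈ 8 + ((92.5 − 51) / 47) × 4 = 11.5319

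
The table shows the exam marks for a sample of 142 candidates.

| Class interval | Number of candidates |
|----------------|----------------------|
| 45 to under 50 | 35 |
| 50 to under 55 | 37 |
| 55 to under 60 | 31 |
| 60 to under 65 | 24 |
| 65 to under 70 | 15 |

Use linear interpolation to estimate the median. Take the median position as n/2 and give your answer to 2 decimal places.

Cumulative frequencies: 35, 72, 103, 127, 142
n = 142; position = n/2 = 71.
This falls in the class 50 to under 55: L = 50, F = 35, f = 37, h = 5.
Median ≈ 50 + ((71 − 35) / 37) × 5 = 54.8649

54.86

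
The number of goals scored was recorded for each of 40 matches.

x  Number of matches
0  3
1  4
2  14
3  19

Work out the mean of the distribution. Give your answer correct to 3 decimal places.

2.225

Values: 0, 1, 2, 3
Σfx = 3×0 + 4×1 + 14×2 + 19×3 = 89
n = Σf = 40
Mean = 89 / 40 = 2.2250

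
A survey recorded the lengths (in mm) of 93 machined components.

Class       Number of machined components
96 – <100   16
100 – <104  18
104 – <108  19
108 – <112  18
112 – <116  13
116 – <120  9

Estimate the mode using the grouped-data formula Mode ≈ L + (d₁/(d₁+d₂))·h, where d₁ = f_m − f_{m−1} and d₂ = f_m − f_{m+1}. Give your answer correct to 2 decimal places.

106.00

Modal class: 104 – <108 (highest frequency 19).
d₁ = 19 − 18 = 1, d₂ = 19 − 18 = 1
Mode ≈ 104 + (1/(1+1)) × 4 = 104 + 2.0000 = 106.0000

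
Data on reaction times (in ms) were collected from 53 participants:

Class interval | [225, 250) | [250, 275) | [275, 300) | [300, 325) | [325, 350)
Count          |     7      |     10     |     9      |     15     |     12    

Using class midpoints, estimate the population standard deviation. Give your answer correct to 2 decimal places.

33.78

Midpoints: 237.5, 262.5, 287.5, 312.5, 337.5
n = 53, Σfm = 15612.5, mean = 294.5755
Σfm² = 4659531.25
Σf(m − x̄)² = Σfm² − (Σfm)²/n = 4659531.25 − 15612.5²/53 = 60471.6981
Population variance = 60471.6981 / 53 = 1140.9754
Standard deviation = √1140.9754 = 33.7783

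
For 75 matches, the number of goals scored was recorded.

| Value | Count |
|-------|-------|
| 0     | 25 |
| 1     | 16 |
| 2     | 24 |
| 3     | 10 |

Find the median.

Cumulative frequencies: 25, 41, 65, 75
n = 75, so the median is the value in position (n+1)/2 = 38.
Position 38 falls at value 1.

1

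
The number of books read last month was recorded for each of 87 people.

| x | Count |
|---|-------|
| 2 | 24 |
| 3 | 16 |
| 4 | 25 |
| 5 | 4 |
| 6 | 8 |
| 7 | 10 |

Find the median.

Cumulative frequencies: 24, 40, 65, 69, 77, 87
n = 87, so the median is the value in position (n+1)/2 = 44.
Position 44 falls at value 4.

4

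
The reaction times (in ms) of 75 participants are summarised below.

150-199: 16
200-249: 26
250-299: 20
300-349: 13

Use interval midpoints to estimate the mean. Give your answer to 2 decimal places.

244.50

Midpoints: 174.5, 224.5, 274.5, 324.5
Σfm = 16×174.5 + 26×224.5 + 20×274.5 + 13×324.5 = 18337.5
n = Σf = 75
Mean = 18337.5 / 75 = 244.5000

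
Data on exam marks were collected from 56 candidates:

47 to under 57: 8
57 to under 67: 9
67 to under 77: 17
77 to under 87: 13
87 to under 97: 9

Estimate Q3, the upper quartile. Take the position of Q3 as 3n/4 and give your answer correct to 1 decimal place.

83.2

Cumulative frequencies: 8, 17, 34, 47, 56
n = 56; position = 3n/4 = 42.
This falls in the class 77 to under 87: L = 77, F = 34, f = 13, h = 10.
Upper quartile ≈ 77 + ((42 − 34) / 13) × 10 = 83.1538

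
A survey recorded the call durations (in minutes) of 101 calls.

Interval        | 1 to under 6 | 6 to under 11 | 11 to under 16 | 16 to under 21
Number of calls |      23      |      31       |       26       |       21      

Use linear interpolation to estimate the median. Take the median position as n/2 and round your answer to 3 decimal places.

Cumulative frequencies: 23, 54, 80, 101
n = 101; position = n/2 = 50.5.
This falls in the class 6 to under 11: L = 6, F = 23, f = 31, h = 5.
Median ≈ 6 + ((50.5 − 23) / 31) × 5 = 10.4355

10.435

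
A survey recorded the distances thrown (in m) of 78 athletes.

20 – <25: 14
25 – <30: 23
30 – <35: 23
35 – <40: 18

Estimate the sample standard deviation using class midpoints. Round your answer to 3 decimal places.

5.192

Midpoints: 22.5, 27.5, 32.5, 37.5
n = 78, Σfm = 2370, mean = 30.3846
Σfm² = 74087.5
Σf(m − x̄)² = Σfm² − (Σfm)²/n = 74087.5 − 2370²/78 = 2075.9615
Sample variance = 2075.9615 / 77 = 26.9605
Standard deviation = √26.9605 = 5.1924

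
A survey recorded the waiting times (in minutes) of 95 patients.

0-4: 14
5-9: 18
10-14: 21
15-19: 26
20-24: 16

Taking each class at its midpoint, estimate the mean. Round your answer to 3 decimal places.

Midpoints: 2, 7, 12, 17, 22
Σfm = 14×2 + 18×7 + 21×12 + 26×17 + 16×22 = 1200
n = Σf = 95
Mean = 1200 / 95 = 12.6316

12.632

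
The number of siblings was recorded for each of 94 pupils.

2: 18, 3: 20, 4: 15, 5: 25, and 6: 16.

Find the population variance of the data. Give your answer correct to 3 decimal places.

1.925

Values: 2, 3, 4, 5, 6
n = 94, Σfx = 377, mean = 4.0106
Σfx² = 1693
Σf(x − x̄)² = Σfx² − (Σfx)²/n = 1693 − 377²/94 = 180.9894
Population variance = 180.9894 / 94 = 1.9254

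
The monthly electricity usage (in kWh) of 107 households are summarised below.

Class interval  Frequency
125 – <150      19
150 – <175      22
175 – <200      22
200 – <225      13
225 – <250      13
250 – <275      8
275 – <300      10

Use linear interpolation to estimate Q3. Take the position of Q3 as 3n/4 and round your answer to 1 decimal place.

233.2

Cumulative frequencies: 19, 41, 63, 76, 89, 97, 107
n = 107; position = 3n/4 = 80.25.
This falls in the class 225 – <250: L = 225, F = 76, f = 13, h = 25.
Upper quartile ≈ 225 + ((80.25 − 76) / 13) × 25 = 233.1731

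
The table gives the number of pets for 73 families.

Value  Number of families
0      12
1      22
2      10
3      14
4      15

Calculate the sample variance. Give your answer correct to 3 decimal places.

1.999

Values: 0, 1, 2, 3, 4
n = 73, Σfx = 144, mean = 1.9726
Σfx² = 428
Σf(x − x̄)² = Σfx² − (Σfx)²/n = 428 − 144²/73 = 143.9452
Sample variance = 143.9452 / 72 = 1.9992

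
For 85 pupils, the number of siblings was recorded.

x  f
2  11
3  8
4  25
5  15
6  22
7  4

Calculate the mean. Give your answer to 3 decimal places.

Values: 2, 3, 4, 5, 6, 7
Σfx = 11×2 + 8×3 + 25×4 + 15×5 + 22×6 + 4×7 = 381
n = Σf = 85
Mean = 381 / 85 = 4.4824

4.482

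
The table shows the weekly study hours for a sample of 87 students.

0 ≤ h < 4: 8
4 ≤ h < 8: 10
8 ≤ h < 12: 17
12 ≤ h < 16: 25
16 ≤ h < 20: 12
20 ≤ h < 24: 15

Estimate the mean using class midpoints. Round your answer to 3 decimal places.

Midpoints: 2, 6, 10, 14, 18, 22
Σfm = 8×2 + 10×6 + 17×10 + 25×14 + 12×18 + 15×22 = 1142
n = Σf = 87
Mean = 1142 / 87 = 13.1264

13.126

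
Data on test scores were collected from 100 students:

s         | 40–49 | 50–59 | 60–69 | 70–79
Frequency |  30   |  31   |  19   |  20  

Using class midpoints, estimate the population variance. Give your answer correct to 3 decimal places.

Midpoints: 44.5, 54.5, 64.5, 74.5
n = 100, Σfm = 5740, mean = 57.4000
Σfm² = 341535
Σf(m − x̄)² = Σfm² − (Σfm)²/n = 341535 − 5740²/100 = 12059.0000
Population variance = 12059.0000 / 100 = 120.5900

120.590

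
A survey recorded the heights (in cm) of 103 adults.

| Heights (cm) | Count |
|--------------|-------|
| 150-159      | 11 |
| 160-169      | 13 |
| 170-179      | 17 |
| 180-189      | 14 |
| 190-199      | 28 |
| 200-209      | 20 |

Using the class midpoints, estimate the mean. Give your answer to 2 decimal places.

183.72

Midpoints: 154.5, 164.5, 174.5, 184.5, 194.5, 204.5
Σfm = 11×154.5 + 13×164.5 + 17×174.5 + 14×184.5 + 28×194.5 + 20×204.5 = 18923.5
n = Σf = 103
Mean = 18923.5 / 103 = 183.7233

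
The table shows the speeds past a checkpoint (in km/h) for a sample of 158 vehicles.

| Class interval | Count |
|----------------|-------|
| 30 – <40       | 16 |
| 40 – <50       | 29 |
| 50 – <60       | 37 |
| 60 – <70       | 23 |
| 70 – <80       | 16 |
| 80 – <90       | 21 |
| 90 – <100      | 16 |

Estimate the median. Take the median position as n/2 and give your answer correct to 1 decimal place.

59.2

Cumulative frequencies: 16, 45, 82, 105, 121, 142, 158
n = 158; position = n/2 = 79.
This falls in the class 50 – <60: L = 50, F = 45, f = 37, h = 10.
Median ≈ 50 + ((79 − 45) / 37) × 10 = 59.1892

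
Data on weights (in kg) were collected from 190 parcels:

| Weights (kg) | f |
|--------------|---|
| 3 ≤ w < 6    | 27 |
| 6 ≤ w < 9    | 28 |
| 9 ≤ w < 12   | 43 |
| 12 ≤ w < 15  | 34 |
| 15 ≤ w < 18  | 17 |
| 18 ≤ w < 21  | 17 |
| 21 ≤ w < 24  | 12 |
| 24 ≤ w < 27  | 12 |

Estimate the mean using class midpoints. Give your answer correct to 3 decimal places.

12.789

Midpoints: 4.5, 7.5, 10.5, 13.5, 16.5, 19.5, 22.5, 25.5
Σfm = 27×4.5 + 28×7.5 + 43×10.5 + 34×13.5 + 17×16.5 + 17×19.5 + 12×22.5 + 12×25.5 = 2430
n = Σf = 190
Mean = 2430 / 190 = 12.7895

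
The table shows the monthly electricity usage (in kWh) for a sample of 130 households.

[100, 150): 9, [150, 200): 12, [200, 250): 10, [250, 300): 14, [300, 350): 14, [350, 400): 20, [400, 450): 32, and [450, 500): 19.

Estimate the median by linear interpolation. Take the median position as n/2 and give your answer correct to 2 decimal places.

365.00

Cumulative frequencies: 9, 21, 31, 45, 59, 79, 111, 130
n = 130; position = n/2 = 65.
This falls in the class [350, 400): L = 350, F = 59, f = 20, h = 50.
Median ≈ 350 + ((65 − 59) / 20) × 50 = 365.0000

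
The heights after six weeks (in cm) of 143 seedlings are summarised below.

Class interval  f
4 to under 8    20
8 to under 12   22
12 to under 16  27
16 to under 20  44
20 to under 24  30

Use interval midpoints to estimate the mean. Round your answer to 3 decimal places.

Midpoints: 6, 10, 14, 18, 22
Σfm = 20×6 + 22×10 + 27×14 + 44×18 + 30×22 = 2170
n = Σf = 143
Mean = 2170 / 143 = 15.1748

15.175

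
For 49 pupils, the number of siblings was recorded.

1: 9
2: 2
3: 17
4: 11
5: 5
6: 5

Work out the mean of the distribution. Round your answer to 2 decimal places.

3.33

Values: 1, 2, 3, 4, 5, 6
Σfx = 9×1 + 2×2 + 17×3 + 11×4 + 5×5 + 5×6 = 163
n = Σf = 49
Mean = 163 / 49 = 3.3265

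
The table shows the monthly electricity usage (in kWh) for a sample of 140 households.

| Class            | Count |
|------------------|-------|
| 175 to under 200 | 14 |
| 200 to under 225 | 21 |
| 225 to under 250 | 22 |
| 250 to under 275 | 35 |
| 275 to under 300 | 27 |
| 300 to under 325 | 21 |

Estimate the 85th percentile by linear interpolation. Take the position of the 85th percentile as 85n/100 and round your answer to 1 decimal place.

300.0

Cumulative frequencies: 14, 35, 57, 92, 119, 140
n = 140; position = 85n/100 = 119.
This falls in the class 275 to under 300: L = 275, F = 92, f = 27, h = 25.
85th percentile ≈ 275 + ((119 − 92) / 27) × 25 = 300.0000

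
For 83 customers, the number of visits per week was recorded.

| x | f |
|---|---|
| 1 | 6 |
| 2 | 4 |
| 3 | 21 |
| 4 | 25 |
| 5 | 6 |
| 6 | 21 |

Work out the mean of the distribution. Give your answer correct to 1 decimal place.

4.0

Values: 1, 2, 3, 4, 5, 6
Σfx = 6×1 + 4×2 + 21×3 + 25×4 + 6×5 + 21×6 = 333
n = Σf = 83
Mean = 333 / 83 = 4.0120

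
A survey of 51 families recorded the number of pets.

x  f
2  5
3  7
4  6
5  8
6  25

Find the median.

Cumulative frequencies: 5, 12, 18, 26, 51
n = 51, so the median is the value in position (n+1)/2 = 26.
Position 26 falls at value 5.

5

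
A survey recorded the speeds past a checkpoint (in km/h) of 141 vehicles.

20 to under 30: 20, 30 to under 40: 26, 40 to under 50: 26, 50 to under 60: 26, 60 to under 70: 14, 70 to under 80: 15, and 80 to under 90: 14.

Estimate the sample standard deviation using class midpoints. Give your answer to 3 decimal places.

Midpoints: 25, 35, 45, 55, 65, 75, 85
n = 141, Σfm = 7235, mean = 51.3121
Σfm² = 420325
Σf(m − x̄)² = Σfm² − (Σfm)²/n = 420325 − 7235²/141 = 49082.2695
Sample variance = 49082.2695 / 140 = 350.5876
Standard deviation = √350.5876 = 18.7240

18.724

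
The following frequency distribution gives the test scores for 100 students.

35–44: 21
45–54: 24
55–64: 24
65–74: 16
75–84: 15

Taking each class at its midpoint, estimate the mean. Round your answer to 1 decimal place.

57.5

Midpoints: 39.5, 49.5, 59.5, 69.5, 79.5
Σfm = 21×39.5 + 24×49.5 + 24×59.5 + 16×69.5 + 15×79.5 = 5750
n = Σf = 100
Mean = 5750 / 100 = 57.5000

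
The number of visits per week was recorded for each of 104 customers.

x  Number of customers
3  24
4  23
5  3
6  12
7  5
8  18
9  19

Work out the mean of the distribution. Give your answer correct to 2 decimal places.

5.78

Values: 3, 4, 5, 6, 7, 8, 9
Σfx = 24×3 + 23×4 + 3×5 + 12×6 + 5×7 + 18×8 + 19×9 = 601
n = Σf = 104
Mean = 601 / 104 = 5.7788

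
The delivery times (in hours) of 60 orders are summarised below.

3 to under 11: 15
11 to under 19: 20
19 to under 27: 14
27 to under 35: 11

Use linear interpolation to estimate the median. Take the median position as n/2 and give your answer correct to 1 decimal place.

Cumulative frequencies: 15, 35, 49, 60
n = 60; position = n/2 = 30.
This falls in the class 11 to under 19: L = 11, F = 15, f = 20, h = 8.
Median ≈ 11 + ((30 − 15) / 20) × 8 = 17.0000

17.0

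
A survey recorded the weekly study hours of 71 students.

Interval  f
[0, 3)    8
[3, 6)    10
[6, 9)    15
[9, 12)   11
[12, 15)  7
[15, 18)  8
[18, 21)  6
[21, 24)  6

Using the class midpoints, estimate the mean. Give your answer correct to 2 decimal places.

Midpoints: 1.5, 4.5, 7.5, 10.5, 13.5, 16.5, 19.5, 22.5
Σfm = 8×1.5 + 10×4.5 + 15×7.5 + 11×10.5 + 7×13.5 + 8×16.5 + 6×19.5 + 6×22.5 = 763.5
n = Σf = 71
Mean = 763.5 / 71 = 10.7535

10.75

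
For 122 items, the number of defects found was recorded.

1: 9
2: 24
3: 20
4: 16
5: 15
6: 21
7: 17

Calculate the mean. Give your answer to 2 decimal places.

4.11

Values: 1, 2, 3, 4, 5, 6, 7
Σfx = 9×1 + 24×2 + 20×3 + 16×4 + 15×5 + 21×6 + 17×7 = 501
n = Σf = 122
Mean = 501 / 122 = 4.1066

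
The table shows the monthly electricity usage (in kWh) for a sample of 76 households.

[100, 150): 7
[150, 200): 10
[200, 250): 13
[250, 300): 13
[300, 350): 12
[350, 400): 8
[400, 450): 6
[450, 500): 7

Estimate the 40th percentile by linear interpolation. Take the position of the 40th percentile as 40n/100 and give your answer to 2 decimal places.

Cumulative frequencies: 7, 17, 30, 43, 55, 63, 69, 76
n = 76; position = 40n/100 = 30.4.
This falls in the class [250, 300): L = 250, F = 30, f = 13, h = 50.
40th percentile ≈ 250 + ((30.4 − 30) / 13) × 50 = 251.5385

251.54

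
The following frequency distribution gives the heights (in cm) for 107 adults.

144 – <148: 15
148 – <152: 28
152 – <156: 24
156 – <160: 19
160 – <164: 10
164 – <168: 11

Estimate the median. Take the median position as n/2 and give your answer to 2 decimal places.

Cumulative frequencies: 15, 43, 67, 86, 96, 107
n = 107; position = n/2 = 53.5.
This falls in the class 152 – <156: L = 152, F = 43, f = 24, h = 4.
Median ≈ 152 + ((53.5 − 43) / 24) × 4 = 153.7500

153.75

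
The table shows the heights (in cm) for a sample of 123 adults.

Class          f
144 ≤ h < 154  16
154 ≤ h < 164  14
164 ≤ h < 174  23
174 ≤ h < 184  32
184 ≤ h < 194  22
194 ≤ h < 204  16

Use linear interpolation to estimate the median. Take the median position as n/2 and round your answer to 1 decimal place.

176.7

Cumulative frequencies: 16, 30, 53, 85, 107, 123
n = 123; position = n/2 = 61.5.
This falls in the class 174 ≤ h < 184: L = 174, F = 53, f = 32, h = 10.
Median ≈ 174 + ((61.5 − 53) / 32) × 10 = 176.6562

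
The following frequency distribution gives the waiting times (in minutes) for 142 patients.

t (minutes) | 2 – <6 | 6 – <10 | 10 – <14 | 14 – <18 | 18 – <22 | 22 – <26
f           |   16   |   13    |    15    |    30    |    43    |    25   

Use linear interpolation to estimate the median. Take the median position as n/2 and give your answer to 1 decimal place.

17.6

Cumulative frequencies: 16, 29, 44, 74, 117, 142
n = 142; position = n/2 = 71.
This falls in the class 14 – <18: L = 14, F = 44, f = 30, h = 4.
Median ≈ 14 + ((71 − 44) / 30) × 4 = 17.6000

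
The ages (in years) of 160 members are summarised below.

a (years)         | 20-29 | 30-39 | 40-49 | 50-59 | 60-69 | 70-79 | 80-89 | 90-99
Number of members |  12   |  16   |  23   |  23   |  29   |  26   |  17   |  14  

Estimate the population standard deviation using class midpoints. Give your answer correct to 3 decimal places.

20.097

Midpoints: 24.5, 34.5, 44.5, 54.5, 64.5, 74.5, 84.5, 94.5
n = 160, Σfm = 9690, mean = 60.5625
Σfm² = 651470
Σf(m − x̄)² = Σfm² − (Σfm)²/n = 651470 − 9690²/160 = 64619.3750
Population variance = 64619.3750 / 160 = 403.8711
Standard deviation = √403.8711 = 20.0965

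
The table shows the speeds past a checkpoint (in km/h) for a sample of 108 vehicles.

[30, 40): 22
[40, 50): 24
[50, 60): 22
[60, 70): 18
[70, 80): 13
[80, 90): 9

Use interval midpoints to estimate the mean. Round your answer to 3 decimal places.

Midpoints: 35, 45, 55, 65, 75, 85
Σfm = 22×35 + 24×45 + 22×55 + 18×65 + 13×75 + 9×85 = 5970
n = Σf = 108
Mean = 5970 / 108 = 55.2778

55.278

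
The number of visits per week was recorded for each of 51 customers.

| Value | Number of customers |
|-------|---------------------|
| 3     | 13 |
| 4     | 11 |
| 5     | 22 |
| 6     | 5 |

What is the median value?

Cumulative frequencies: 13, 24, 46, 51
n = 51, so the median is the value in position (n+1)/2 = 26.
Position 26 falls at value 5.

5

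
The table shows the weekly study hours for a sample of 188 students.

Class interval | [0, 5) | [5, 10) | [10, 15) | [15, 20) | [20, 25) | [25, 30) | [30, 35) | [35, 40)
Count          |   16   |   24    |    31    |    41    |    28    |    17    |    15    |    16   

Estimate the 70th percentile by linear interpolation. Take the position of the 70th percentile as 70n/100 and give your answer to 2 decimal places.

23.50

Cumulative frequencies: 16, 40, 71, 112, 140, 157, 172, 188
n = 188; position = 70n/100 = 131.6.
This falls in the class [20, 25): L = 20, F = 112, f = 28, h = 5.
70th percentile ≈ 20 + ((131.6 − 112) / 28) × 5 = 23.5000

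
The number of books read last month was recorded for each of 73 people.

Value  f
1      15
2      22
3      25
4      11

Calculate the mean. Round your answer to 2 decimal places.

Values: 1, 2, 3, 4
Σfx = 15×1 + 22×2 + 25×3 + 11×4 = 178
n = Σf = 73
Mean = 178 / 73 = 2.4384

2.44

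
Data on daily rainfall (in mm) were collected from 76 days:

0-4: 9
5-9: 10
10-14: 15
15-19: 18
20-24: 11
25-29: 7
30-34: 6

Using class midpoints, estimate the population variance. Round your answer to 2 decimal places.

Midpoints: 2, 7, 12, 17, 22, 27, 32
n = 76, Σfm = 1197, mean = 15.7500
Σfm² = 24459
Σf(m − x̄)² = Σfm² − (Σfm)²/n = 24459 − 1197²/76 = 5606.2500
Population variance = 5606.2500 / 76 = 73.7664

73.77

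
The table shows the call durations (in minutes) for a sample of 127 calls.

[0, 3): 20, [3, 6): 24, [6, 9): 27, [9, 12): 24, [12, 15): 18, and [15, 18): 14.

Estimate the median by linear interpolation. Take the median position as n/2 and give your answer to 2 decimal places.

Cumulative frequencies: 20, 44, 71, 95, 113, 127
n = 127; position = n/2 = 63.5.
This falls in the class [6, 9): L = 6, F = 44, f = 27, h = 3.
Median ≈ 6 + ((63.5 − 44) / 27) × 3 = 8.1667

8.17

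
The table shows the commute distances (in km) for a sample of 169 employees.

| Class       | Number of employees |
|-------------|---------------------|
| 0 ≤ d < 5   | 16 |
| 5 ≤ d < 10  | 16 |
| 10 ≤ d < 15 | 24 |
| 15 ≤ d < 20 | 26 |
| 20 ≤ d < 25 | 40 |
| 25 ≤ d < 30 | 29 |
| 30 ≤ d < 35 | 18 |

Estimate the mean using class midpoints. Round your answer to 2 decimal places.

Midpoints: 2.5, 7.5, 12.5, 17.5, 22.5, 27.5, 32.5
Σfm = 16×2.5 + 16×7.5 + 24×12.5 + 26×17.5 + 40×22.5 + 29×27.5 + 18×32.5 = 3197.5
n = Σf = 169
Mean = 3197.5 / 169 = 18.9201

18.92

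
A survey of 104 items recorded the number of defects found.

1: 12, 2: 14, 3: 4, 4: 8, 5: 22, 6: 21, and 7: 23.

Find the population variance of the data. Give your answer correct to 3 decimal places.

Values: 1, 2, 3, 4, 5, 6, 7
n = 104, Σfx = 481, mean = 4.6250
Σfx² = 2665
Σf(x − x̄)² = Σfx² − (Σfx)²/n = 2665 − 481²/104 = 440.3750
Population variance = 440.3750 / 104 = 4.2344

4.234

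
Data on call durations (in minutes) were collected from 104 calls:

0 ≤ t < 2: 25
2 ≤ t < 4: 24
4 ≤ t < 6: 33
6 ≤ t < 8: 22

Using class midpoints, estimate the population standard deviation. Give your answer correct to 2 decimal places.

Midpoints: 1, 3, 5, 7
n = 104, Σfm = 416, mean = 4.0000
Σfm² = 2144
Σf(m − x̄)² = Σfm² − (Σfm)²/n = 2144 − 416²/104 = 480.0000
Population variance = 480.0000 / 104 = 4.6154
Standard deviation = √4.6154 = 2.1483

2.15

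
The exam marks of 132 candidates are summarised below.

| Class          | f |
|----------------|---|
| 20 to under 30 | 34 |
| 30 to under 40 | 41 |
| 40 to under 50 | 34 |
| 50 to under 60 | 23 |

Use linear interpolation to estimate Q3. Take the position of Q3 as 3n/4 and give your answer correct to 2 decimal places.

Cumulative frequencies: 34, 75, 109, 132
n = 132; position = 3n/4 = 99.
This falls in the class 40 to under 50: L = 40, F = 75, f = 34, h = 10.
Upper quartile ≈ 40 + ((99 − 75) / 34) × 10 = 47.0588

47.06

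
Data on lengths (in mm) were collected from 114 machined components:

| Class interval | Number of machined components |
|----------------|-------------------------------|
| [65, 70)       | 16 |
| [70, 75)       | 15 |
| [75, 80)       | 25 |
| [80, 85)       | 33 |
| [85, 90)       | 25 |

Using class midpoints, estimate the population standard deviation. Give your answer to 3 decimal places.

Midpoints: 67.5, 72.5, 77.5, 82.5, 87.5
n = 114, Σfm = 9015, mean = 79.0789
Σfm² = 717912.5
Σf(m − x̄)² = Σfm² − (Σfm)²/n = 717912.5 − 9015²/114 = 5015.7895
Population variance = 5015.7895 / 114 = 43.9982
Standard deviation = √43.9982 = 6.6331

6.633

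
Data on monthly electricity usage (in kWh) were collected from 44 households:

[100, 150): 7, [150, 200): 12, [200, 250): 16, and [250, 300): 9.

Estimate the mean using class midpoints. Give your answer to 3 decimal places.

205.682

Midpoints: 125, 175, 225, 275
Σfm = 7×125 + 12×175 + 16×225 + 9×275 = 9050
n = Σf = 44
Mean = 9050 / 44 = 205.6818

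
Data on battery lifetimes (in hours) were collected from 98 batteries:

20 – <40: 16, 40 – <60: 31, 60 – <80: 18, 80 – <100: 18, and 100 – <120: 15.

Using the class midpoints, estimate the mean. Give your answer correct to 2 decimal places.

66.94

Midpoints: 30, 50, 70, 90, 110
Σfm = 16×30 + 31×50 + 18×70 + 18×90 + 15×110 = 6560
n = Σf = 98
Mean = 6560 / 98 = 66.9388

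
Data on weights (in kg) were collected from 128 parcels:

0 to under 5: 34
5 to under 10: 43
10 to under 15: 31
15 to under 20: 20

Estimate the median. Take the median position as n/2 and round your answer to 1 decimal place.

8.5

Cumulative frequencies: 34, 77, 108, 128
n = 128; position = n/2 = 64.
This falls in the class 5 to under 10: L = 5, F = 34, f = 43, h = 5.
Median ≈ 5 + ((64 − 34) / 43) × 5 = 8.4884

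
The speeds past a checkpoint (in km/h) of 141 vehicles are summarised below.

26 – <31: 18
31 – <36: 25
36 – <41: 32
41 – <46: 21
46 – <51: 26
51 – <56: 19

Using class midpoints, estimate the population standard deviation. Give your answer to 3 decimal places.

Midpoints: 28.5, 33.5, 38.5, 43.5, 48.5, 53.5
n = 141, Σfm = 5773.5, mean = 40.9468
Σfm² = 245387.25
Σf(m − x̄)² = Σfm² − (Σfm)²/n = 245387.25 − 5773.5²/141 = 8980.8511
Population variance = 8980.8511 / 141 = 63.6940
Standard deviation = √63.6940 = 7.9809

7.981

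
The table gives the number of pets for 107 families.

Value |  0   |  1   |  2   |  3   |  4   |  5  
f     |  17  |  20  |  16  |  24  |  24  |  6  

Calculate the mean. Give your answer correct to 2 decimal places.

2.34

Values: 0, 1, 2, 3, 4, 5
Σfx = 17×0 + 20×1 + 16×2 + 24×3 + 24×4 + 6×5 = 250
n = Σf = 107
Mean = 250 / 107 = 2.3364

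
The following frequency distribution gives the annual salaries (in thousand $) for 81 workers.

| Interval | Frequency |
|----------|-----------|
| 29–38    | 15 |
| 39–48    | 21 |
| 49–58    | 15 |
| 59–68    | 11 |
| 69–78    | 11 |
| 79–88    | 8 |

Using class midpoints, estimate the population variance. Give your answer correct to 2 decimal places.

Midpoints: 33.5, 43.5, 53.5, 63.5, 73.5, 83.5
n = 81, Σfm = 4393.5, mean = 54.2407
Σfm² = 259062.25
Σf(m − x̄)² = Σfm² − (Σfm)²/n = 259062.25 − 4393.5²/81 = 20755.5556
Population variance = 20755.5556 / 81 = 256.2414

256.24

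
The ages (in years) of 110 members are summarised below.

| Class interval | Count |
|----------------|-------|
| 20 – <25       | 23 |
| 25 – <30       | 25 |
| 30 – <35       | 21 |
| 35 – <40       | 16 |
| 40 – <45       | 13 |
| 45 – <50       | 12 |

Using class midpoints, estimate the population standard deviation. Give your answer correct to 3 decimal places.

Midpoints: 22.5, 27.5, 32.5, 37.5, 42.5, 47.5
n = 110, Σfm = 3610, mean = 32.8182
Σfm² = 125787.5
Σf(m − x̄)² = Σfm² − (Σfm)²/n = 125787.5 − 3610²/110 = 7313.8636
Population variance = 7313.8636 / 110 = 66.4897
Standard deviation = √66.4897 = 8.1541

8.154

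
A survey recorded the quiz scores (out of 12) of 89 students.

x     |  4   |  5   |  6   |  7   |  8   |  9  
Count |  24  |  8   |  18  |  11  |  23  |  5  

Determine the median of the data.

6

Cumulative frequencies: 24, 32, 50, 61, 84, 89
n = 89, so the median is the value in position (n+1)/2 = 45.
Position 45 falls at value 6.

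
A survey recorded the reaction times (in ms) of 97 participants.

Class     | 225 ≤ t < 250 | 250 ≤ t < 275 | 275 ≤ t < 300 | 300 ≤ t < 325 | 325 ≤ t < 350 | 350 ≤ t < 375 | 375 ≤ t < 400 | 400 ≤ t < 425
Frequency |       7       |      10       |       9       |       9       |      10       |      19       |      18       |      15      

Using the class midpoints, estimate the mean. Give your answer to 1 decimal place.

Midpoints: 237.5, 262.5, 287.5, 312.5, 337.5, 362.5, 387.5, 412.5
Σfm = 7×237.5 + 10×262.5 + 9×287.5 + 9×312.5 + 10×337.5 + 19×362.5 + 18×387.5 + 15×412.5 = 33112.5
n = Σf = 97
Mean = 33112.5 / 97 = 341.3660

341.4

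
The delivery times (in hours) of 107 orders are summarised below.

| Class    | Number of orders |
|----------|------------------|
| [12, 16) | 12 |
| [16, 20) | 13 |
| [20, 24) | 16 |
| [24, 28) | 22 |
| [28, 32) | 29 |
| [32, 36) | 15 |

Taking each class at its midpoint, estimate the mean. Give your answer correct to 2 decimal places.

25.29

Midpoints: 14, 18, 22, 26, 30, 34
Σfm = 12×14 + 13×18 + 16×22 + 22×26 + 29×30 + 15×34 = 2706
n = Σf = 107
Mean = 2706 / 107 = 25.2897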